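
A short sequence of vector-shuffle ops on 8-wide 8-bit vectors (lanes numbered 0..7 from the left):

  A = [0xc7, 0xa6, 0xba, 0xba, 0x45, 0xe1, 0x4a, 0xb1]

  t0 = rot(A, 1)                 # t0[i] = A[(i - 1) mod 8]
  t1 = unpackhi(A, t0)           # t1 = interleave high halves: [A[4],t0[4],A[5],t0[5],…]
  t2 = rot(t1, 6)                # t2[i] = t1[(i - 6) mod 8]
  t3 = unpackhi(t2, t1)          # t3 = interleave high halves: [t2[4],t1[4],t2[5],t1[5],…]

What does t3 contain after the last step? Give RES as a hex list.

t0 = [0xb1, 0xc7, 0xa6, 0xba, 0xba, 0x45, 0xe1, 0x4a]
t1 = [0x45, 0xba, 0xe1, 0x45, 0x4a, 0xe1, 0xb1, 0x4a]
t2 = [0xe1, 0x45, 0x4a, 0xe1, 0xb1, 0x4a, 0x45, 0xba]
t3 = [0xb1, 0x4a, 0x4a, 0xe1, 0x45, 0xb1, 0xba, 0x4a]

RES = [ 0xb1  0x4a  0x4a  0xe1  0x45  0xb1  0xba  0x4a ]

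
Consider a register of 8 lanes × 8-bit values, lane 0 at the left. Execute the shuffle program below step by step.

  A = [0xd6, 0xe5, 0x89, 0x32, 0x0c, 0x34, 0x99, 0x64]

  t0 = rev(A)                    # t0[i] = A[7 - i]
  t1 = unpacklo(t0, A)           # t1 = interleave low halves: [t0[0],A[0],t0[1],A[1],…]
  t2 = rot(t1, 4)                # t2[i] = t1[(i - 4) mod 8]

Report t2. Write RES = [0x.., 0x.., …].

RES = [ 0x34  0x89  0x0c  0x32  0x64  0xd6  0x99  0xe5 ]

t0 = [0x64, 0x99, 0x34, 0x0c, 0x32, 0x89, 0xe5, 0xd6]
t1 = [0x64, 0xd6, 0x99, 0xe5, 0x34, 0x89, 0x0c, 0x32]
t2 = [0x34, 0x89, 0x0c, 0x32, 0x64, 0xd6, 0x99, 0xe5]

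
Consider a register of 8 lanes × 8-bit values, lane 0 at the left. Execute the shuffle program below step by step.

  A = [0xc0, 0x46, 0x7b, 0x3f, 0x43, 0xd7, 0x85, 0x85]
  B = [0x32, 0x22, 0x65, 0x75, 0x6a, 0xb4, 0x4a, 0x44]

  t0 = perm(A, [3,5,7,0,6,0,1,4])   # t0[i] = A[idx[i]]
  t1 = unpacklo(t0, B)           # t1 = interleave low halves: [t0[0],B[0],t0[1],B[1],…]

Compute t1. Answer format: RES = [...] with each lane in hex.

RES = [0x3f, 0x32, 0xd7, 0x22, 0x85, 0x65, 0xc0, 0x75]

  t0: 3f d7 85 c0 85 c0 46 43
  t1: 3f 32 d7 22 85 65 c0 75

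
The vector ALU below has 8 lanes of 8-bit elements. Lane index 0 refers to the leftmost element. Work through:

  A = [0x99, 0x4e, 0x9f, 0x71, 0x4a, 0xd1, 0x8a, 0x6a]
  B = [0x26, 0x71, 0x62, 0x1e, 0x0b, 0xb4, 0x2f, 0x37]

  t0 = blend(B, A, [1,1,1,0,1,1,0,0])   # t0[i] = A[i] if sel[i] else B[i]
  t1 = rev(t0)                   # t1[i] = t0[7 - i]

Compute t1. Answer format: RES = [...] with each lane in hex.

RES = [0x37, 0x2f, 0xd1, 0x4a, 0x1e, 0x9f, 0x4e, 0x99]

t0 = [0x99, 0x4e, 0x9f, 0x1e, 0x4a, 0xd1, 0x2f, 0x37]
t1 = [0x37, 0x2f, 0xd1, 0x4a, 0x1e, 0x9f, 0x4e, 0x99]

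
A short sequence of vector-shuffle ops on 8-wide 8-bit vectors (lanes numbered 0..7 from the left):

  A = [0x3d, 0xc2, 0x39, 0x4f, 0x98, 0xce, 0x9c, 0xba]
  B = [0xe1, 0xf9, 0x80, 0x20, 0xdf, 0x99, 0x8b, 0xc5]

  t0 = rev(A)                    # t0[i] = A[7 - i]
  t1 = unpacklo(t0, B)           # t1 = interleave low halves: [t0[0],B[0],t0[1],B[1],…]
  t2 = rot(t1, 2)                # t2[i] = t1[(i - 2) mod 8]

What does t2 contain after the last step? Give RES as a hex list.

  t0: ba 9c ce 98 4f 39 c2 3d
  t1: ba e1 9c f9 ce 80 98 20
  t2: 98 20 ba e1 9c f9 ce 80

RES = [ 0x98  0x20  0xba  0xe1  0x9c  0xf9  0xce  0x80 ]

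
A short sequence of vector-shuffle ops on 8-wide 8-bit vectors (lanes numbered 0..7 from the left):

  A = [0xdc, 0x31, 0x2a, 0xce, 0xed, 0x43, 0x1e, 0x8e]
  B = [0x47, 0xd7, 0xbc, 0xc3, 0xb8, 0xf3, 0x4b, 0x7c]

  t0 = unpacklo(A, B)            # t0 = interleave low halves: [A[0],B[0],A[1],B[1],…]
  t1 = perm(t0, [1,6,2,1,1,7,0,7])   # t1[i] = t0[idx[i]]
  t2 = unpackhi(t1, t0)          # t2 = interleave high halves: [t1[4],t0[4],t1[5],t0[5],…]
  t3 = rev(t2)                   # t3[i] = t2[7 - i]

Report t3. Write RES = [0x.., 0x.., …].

RES = [ 0xc3  0xc3  0xce  0xdc  0xbc  0xc3  0x2a  0x47 ]

  t0: dc 47 31 d7 2a bc ce c3
  t1: 47 ce 31 47 47 c3 dc c3
  t2: 47 2a c3 bc dc ce c3 c3
  t3: c3 c3 ce dc bc c3 2a 47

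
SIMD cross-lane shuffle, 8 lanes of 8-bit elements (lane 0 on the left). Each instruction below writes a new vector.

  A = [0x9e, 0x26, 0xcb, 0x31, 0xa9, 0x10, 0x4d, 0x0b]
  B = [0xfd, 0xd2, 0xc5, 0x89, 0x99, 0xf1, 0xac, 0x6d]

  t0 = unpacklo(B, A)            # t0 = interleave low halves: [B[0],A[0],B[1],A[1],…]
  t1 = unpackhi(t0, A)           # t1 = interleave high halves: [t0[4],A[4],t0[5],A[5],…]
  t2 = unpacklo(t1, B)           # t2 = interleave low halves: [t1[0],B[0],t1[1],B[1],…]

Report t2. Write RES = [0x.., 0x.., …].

RES = [0xc5, 0xfd, 0xa9, 0xd2, 0xcb, 0xc5, 0x10, 0x89]

t0 = [0xfd, 0x9e, 0xd2, 0x26, 0xc5, 0xcb, 0x89, 0x31]
t1 = [0xc5, 0xa9, 0xcb, 0x10, 0x89, 0x4d, 0x31, 0x0b]
t2 = [0xc5, 0xfd, 0xa9, 0xd2, 0xcb, 0xc5, 0x10, 0x89]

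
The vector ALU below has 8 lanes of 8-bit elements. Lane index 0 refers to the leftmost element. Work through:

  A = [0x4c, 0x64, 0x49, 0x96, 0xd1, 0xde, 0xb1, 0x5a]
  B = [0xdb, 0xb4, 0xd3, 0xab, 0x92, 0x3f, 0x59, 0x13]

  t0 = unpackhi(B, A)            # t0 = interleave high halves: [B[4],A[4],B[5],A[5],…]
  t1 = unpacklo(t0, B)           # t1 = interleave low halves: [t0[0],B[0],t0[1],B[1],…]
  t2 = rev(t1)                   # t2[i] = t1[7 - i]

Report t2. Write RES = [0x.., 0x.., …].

RES = [0xab, 0xde, 0xd3, 0x3f, 0xb4, 0xd1, 0xdb, 0x92]

→ t0 |92|d1|3f|de|59|b1|13|5a|
→ t1 |92|db|d1|b4|3f|d3|de|ab|
→ t2 |ab|de|d3|3f|b4|d1|db|92|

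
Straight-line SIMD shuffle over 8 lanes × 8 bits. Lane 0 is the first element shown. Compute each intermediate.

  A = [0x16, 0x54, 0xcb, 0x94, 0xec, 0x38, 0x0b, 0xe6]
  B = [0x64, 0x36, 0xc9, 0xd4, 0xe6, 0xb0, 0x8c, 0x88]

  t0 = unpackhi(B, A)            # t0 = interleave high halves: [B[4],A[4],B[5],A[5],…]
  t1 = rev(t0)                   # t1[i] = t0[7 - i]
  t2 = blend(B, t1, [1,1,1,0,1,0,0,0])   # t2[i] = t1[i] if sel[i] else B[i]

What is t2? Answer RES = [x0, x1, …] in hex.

→ t0 |e6|ec|b0|38|8c|0b|88|e6|
→ t1 |e6|88|0b|8c|38|b0|ec|e6|
→ t2 |e6|88|0b|d4|38|b0|8c|88|

RES = [ 0xe6  0x88  0x0b  0xd4  0x38  0xb0  0x8c  0x88 ]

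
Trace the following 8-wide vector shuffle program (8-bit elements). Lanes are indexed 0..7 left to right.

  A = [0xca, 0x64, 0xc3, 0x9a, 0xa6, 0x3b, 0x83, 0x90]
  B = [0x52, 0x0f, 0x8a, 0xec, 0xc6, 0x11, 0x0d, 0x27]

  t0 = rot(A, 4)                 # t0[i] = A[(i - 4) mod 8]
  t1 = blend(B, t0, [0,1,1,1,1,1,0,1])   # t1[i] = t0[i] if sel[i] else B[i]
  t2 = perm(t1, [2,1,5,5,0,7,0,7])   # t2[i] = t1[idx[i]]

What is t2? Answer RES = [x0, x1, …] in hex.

  t0: a6 3b 83 90 ca 64 c3 9a
  t1: 52 3b 83 90 ca 64 0d 9a
  t2: 83 3b 64 64 52 9a 52 9a

RES = [0x83, 0x3b, 0x64, 0x64, 0x52, 0x9a, 0x52, 0x9a]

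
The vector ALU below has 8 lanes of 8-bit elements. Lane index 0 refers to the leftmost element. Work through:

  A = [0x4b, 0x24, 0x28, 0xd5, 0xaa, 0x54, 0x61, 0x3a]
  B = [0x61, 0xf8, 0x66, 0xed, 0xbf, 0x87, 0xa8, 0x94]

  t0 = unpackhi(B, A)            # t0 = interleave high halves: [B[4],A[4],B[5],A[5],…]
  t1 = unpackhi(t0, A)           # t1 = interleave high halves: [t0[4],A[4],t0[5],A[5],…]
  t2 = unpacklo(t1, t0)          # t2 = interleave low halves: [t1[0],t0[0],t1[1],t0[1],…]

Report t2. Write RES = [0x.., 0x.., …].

RES = [0xa8, 0xbf, 0xaa, 0xaa, 0x61, 0x87, 0x54, 0x54]

t0 = [0xbf, 0xaa, 0x87, 0x54, 0xa8, 0x61, 0x94, 0x3a]
t1 = [0xa8, 0xaa, 0x61, 0x54, 0x94, 0x61, 0x3a, 0x3a]
t2 = [0xa8, 0xbf, 0xaa, 0xaa, 0x61, 0x87, 0x54, 0x54]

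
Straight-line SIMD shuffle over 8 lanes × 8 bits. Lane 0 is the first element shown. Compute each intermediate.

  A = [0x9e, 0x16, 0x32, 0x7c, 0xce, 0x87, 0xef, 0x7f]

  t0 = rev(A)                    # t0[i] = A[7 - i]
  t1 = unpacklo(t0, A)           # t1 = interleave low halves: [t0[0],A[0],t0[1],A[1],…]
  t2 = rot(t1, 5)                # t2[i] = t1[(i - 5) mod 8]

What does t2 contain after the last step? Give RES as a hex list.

→ t0 |7f|ef|87|ce|7c|32|16|9e|
→ t1 |7f|9e|ef|16|87|32|ce|7c|
→ t2 |16|87|32|ce|7c|7f|9e|ef|

RES = [0x16, 0x87, 0x32, 0xce, 0x7c, 0x7f, 0x9e, 0xef]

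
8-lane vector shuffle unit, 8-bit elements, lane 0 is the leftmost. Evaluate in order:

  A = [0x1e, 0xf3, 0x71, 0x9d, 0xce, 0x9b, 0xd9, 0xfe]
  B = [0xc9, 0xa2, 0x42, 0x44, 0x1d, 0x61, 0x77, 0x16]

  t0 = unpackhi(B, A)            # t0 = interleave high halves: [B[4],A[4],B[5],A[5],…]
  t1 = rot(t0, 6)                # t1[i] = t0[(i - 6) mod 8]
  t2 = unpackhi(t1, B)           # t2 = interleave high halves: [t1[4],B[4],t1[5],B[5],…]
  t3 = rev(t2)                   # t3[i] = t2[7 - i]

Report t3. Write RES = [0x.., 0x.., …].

  t0: 1d ce 61 9b 77 d9 16 fe
  t1: 61 9b 77 d9 16 fe 1d ce
  t2: 16 1d fe 61 1d 77 ce 16
  t3: 16 ce 77 1d 61 fe 1d 16

RES = [0x16, 0xce, 0x77, 0x1d, 0x61, 0xfe, 0x1d, 0x16]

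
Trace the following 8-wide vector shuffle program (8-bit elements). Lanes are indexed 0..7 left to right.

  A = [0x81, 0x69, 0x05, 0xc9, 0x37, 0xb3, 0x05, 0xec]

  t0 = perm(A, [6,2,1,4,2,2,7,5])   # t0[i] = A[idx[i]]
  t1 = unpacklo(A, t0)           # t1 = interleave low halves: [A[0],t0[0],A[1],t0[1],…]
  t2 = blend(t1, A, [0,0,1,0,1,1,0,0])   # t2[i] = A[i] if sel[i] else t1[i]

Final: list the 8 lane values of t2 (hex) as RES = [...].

RES = [0x81, 0x05, 0x05, 0x05, 0x37, 0xb3, 0xc9, 0x37]

t0 = [0x05, 0x05, 0x69, 0x37, 0x05, 0x05, 0xec, 0xb3]
t1 = [0x81, 0x05, 0x69, 0x05, 0x05, 0x69, 0xc9, 0x37]
t2 = [0x81, 0x05, 0x05, 0x05, 0x37, 0xb3, 0xc9, 0x37]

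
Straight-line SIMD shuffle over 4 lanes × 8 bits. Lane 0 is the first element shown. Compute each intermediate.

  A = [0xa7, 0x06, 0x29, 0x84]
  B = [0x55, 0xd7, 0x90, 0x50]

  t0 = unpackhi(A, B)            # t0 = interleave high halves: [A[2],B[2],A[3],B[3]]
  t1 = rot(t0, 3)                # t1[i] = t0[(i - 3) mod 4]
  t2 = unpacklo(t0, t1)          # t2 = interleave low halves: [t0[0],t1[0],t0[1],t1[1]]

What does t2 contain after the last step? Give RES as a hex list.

t0 = [0x29, 0x90, 0x84, 0x50]
t1 = [0x90, 0x84, 0x50, 0x29]
t2 = [0x29, 0x90, 0x90, 0x84]

RES = [0x29, 0x90, 0x90, 0x84]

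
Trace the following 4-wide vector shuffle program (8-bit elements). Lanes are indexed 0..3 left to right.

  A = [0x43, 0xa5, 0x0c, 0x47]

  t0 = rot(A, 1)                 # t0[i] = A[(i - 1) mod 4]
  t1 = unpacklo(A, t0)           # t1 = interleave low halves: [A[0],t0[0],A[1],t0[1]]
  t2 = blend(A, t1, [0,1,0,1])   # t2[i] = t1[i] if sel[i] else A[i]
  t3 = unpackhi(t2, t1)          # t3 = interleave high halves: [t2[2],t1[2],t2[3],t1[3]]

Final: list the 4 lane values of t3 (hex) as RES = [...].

RES = [0x0c, 0xa5, 0x43, 0x43]

t0 = [0x47, 0x43, 0xa5, 0x0c]
t1 = [0x43, 0x47, 0xa5, 0x43]
t2 = [0x43, 0x47, 0x0c, 0x43]
t3 = [0x0c, 0xa5, 0x43, 0x43]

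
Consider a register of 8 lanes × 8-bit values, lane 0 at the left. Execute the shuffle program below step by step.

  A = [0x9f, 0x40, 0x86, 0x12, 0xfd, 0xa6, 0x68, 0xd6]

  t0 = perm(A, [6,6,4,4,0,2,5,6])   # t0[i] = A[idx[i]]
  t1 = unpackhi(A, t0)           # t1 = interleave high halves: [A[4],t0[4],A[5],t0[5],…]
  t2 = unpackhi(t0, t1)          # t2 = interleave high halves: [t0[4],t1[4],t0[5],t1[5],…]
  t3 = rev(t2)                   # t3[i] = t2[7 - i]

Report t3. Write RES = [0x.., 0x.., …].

RES = [0x68, 0x68, 0xd6, 0xa6, 0xa6, 0x86, 0x68, 0x9f]

t0 = [0x68, 0x68, 0xfd, 0xfd, 0x9f, 0x86, 0xa6, 0x68]
t1 = [0xfd, 0x9f, 0xa6, 0x86, 0x68, 0xa6, 0xd6, 0x68]
t2 = [0x9f, 0x68, 0x86, 0xa6, 0xa6, 0xd6, 0x68, 0x68]
t3 = [0x68, 0x68, 0xd6, 0xa6, 0xa6, 0x86, 0x68, 0x9f]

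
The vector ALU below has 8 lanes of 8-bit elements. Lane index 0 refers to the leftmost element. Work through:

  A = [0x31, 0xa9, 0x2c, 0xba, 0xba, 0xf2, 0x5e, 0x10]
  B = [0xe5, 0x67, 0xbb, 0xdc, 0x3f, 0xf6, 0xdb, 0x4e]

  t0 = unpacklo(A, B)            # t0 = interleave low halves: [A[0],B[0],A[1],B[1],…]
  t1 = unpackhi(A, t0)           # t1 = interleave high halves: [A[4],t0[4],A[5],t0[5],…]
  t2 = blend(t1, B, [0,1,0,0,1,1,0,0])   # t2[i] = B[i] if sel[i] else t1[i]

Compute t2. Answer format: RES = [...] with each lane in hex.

  t0: 31 e5 a9 67 2c bb ba dc
  t1: ba 2c f2 bb 5e ba 10 dc
  t2: ba 67 f2 bb 3f f6 10 dc

RES = [ 0xba  0x67  0xf2  0xbb  0x3f  0xf6  0x10  0xdc ]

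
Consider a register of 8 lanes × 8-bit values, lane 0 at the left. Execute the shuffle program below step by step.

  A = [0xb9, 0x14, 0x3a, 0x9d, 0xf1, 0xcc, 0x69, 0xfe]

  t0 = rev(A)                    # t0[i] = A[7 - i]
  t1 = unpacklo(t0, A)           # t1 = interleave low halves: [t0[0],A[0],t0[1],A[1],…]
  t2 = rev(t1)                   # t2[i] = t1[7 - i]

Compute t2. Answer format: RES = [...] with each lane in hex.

→ t0 |fe|69|cc|f1|9d|3a|14|b9|
→ t1 |fe|b9|69|14|cc|3a|f1|9d|
→ t2 |9d|f1|3a|cc|14|69|b9|fe|

RES = [ 0x9d  0xf1  0x3a  0xcc  0x14  0x69  0xb9  0xfe ]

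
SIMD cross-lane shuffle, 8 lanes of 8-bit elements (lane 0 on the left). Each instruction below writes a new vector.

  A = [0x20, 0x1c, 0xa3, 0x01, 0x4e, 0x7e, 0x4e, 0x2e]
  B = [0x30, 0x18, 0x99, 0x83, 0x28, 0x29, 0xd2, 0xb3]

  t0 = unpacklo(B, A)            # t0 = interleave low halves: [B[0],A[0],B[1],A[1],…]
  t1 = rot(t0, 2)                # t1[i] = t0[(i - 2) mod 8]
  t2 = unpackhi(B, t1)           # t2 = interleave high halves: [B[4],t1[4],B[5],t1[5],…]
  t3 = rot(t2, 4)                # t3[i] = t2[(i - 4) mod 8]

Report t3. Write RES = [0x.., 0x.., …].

  t0: 30 20 18 1c 99 a3 83 01
  t1: 83 01 30 20 18 1c 99 a3
  t2: 28 18 29 1c d2 99 b3 a3
  t3: d2 99 b3 a3 28 18 29 1c

RES = [0xd2, 0x99, 0xb3, 0xa3, 0x28, 0x18, 0x29, 0x1c]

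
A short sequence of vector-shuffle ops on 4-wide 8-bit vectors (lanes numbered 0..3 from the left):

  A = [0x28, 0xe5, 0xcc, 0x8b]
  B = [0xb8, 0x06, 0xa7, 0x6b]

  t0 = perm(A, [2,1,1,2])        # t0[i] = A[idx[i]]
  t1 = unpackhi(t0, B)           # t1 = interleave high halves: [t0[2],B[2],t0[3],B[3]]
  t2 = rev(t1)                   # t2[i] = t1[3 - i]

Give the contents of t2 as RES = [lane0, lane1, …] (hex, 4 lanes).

t0 = [0xcc, 0xe5, 0xe5, 0xcc]
t1 = [0xe5, 0xa7, 0xcc, 0x6b]
t2 = [0x6b, 0xcc, 0xa7, 0xe5]

RES = [0x6b, 0xcc, 0xa7, 0xe5]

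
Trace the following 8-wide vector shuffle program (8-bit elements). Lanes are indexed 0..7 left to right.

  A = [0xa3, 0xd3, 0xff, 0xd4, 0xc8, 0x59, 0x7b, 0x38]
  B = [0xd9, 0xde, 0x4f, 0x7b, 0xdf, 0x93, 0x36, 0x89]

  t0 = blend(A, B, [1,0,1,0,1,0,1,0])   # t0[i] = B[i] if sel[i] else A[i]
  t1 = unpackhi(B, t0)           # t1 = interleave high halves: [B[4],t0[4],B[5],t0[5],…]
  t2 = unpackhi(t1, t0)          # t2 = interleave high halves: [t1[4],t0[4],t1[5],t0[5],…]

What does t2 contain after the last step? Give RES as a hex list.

RES = [0x36, 0xdf, 0x36, 0x59, 0x89, 0x36, 0x38, 0x38]

→ t0 |d9|d3|4f|d4|df|59|36|38|
→ t1 |df|df|93|59|36|36|89|38|
→ t2 |36|df|36|59|89|36|38|38|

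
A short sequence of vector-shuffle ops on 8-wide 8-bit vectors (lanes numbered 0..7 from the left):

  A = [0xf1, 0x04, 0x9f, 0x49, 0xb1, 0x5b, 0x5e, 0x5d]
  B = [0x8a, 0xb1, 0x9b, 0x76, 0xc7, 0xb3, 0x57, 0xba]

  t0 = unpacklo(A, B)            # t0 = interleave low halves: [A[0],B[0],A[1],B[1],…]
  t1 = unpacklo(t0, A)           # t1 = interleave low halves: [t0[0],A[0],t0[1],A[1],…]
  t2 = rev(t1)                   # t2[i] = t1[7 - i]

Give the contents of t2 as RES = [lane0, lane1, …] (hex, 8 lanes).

RES = [0x49, 0xb1, 0x9f, 0x04, 0x04, 0x8a, 0xf1, 0xf1]

t0 = [0xf1, 0x8a, 0x04, 0xb1, 0x9f, 0x9b, 0x49, 0x76]
t1 = [0xf1, 0xf1, 0x8a, 0x04, 0x04, 0x9f, 0xb1, 0x49]
t2 = [0x49, 0xb1, 0x9f, 0x04, 0x04, 0x8a, 0xf1, 0xf1]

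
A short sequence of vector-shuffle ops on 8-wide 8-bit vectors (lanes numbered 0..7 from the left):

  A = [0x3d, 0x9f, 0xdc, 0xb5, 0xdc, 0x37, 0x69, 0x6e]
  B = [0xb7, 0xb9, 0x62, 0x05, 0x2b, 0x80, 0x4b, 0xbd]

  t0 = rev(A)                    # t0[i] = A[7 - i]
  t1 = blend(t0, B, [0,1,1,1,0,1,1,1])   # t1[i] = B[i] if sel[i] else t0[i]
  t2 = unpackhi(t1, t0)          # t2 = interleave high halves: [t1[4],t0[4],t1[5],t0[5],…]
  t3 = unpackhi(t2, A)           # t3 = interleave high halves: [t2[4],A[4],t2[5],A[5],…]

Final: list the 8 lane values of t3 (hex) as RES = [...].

t0 = [0x6e, 0x69, 0x37, 0xdc, 0xb5, 0xdc, 0x9f, 0x3d]
t1 = [0x6e, 0xb9, 0x62, 0x05, 0xb5, 0x80, 0x4b, 0xbd]
t2 = [0xb5, 0xb5, 0x80, 0xdc, 0x4b, 0x9f, 0xbd, 0x3d]
t3 = [0x4b, 0xdc, 0x9f, 0x37, 0xbd, 0x69, 0x3d, 0x6e]

RES = [0x4b, 0xdc, 0x9f, 0x37, 0xbd, 0x69, 0x3d, 0x6e]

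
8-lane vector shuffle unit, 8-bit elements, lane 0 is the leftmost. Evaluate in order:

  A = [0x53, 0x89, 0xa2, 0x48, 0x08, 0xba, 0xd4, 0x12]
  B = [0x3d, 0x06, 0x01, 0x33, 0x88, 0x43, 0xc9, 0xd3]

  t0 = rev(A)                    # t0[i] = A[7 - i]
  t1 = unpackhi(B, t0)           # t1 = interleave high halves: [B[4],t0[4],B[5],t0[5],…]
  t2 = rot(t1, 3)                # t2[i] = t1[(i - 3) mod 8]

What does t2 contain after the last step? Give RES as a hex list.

RES = [0x89, 0xd3, 0x53, 0x88, 0x48, 0x43, 0xa2, 0xc9]

t0 = [0x12, 0xd4, 0xba, 0x08, 0x48, 0xa2, 0x89, 0x53]
t1 = [0x88, 0x48, 0x43, 0xa2, 0xc9, 0x89, 0xd3, 0x53]
t2 = [0x89, 0xd3, 0x53, 0x88, 0x48, 0x43, 0xa2, 0xc9]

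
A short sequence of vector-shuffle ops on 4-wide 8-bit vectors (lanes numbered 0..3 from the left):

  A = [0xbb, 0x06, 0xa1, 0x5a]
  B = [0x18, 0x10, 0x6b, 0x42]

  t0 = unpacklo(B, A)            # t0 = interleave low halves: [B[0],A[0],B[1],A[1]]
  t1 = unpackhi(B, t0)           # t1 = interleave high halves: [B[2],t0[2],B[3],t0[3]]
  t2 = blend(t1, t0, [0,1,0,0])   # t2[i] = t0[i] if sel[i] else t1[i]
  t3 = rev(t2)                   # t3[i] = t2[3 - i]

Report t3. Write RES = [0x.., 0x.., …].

  t0: 18 bb 10 06
  t1: 6b 10 42 06
  t2: 6b bb 42 06
  t3: 06 42 bb 6b

RES = [ 0x06  0x42  0xbb  0x6b ]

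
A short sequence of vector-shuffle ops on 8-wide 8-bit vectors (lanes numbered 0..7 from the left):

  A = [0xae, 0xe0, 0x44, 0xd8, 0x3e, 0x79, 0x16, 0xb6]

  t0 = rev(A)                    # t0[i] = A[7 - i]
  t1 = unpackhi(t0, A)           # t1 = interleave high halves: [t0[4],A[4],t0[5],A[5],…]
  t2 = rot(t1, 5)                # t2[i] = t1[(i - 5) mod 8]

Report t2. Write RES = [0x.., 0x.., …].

  t0: b6 16 79 3e d8 44 e0 ae
  t1: d8 3e 44 79 e0 16 ae b6
  t2: 79 e0 16 ae b6 d8 3e 44

RES = [0x79, 0xe0, 0x16, 0xae, 0xb6, 0xd8, 0x3e, 0x44]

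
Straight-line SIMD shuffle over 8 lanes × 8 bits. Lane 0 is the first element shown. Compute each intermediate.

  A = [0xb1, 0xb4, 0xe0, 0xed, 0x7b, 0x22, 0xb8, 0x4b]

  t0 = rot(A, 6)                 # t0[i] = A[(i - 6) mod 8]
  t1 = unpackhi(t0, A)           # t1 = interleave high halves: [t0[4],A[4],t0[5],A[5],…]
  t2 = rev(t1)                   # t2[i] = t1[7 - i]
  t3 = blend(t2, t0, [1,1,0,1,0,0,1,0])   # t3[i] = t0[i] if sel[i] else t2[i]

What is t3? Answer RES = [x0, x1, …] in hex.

  t0: e0 ed 7b 22 b8 4b b1 b4
  t1: b8 7b 4b 22 b1 b8 b4 4b
  t2: 4b b4 b8 b1 22 4b 7b b8
  t3: e0 ed b8 22 22 4b b1 b8

RES = [ 0xe0  0xed  0xb8  0x22  0x22  0x4b  0xb1  0xb8 ]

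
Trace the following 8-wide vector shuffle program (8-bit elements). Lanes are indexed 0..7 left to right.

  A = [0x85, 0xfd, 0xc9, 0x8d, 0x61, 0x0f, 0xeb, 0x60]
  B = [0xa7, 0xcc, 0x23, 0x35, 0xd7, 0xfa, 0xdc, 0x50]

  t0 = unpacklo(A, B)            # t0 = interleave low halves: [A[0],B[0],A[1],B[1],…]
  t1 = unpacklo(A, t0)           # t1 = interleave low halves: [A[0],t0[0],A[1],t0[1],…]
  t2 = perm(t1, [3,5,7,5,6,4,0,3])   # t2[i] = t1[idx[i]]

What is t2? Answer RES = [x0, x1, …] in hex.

RES = [0xa7, 0xfd, 0xcc, 0xfd, 0x8d, 0xc9, 0x85, 0xa7]

t0 = [0x85, 0xa7, 0xfd, 0xcc, 0xc9, 0x23, 0x8d, 0x35]
t1 = [0x85, 0x85, 0xfd, 0xa7, 0xc9, 0xfd, 0x8d, 0xcc]
t2 = [0xa7, 0xfd, 0xcc, 0xfd, 0x8d, 0xc9, 0x85, 0xa7]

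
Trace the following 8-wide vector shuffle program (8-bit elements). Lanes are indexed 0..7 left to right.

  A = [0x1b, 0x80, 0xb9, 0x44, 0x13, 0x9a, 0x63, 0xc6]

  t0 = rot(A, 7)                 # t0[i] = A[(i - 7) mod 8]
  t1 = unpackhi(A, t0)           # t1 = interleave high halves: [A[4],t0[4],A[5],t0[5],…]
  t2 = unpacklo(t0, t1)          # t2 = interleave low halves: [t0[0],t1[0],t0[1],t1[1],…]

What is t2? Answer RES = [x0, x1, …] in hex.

t0 = [0x80, 0xb9, 0x44, 0x13, 0x9a, 0x63, 0xc6, 0x1b]
t1 = [0x13, 0x9a, 0x9a, 0x63, 0x63, 0xc6, 0xc6, 0x1b]
t2 = [0x80, 0x13, 0xb9, 0x9a, 0x44, 0x9a, 0x13, 0x63]

RES = [0x80, 0x13, 0xb9, 0x9a, 0x44, 0x9a, 0x13, 0x63]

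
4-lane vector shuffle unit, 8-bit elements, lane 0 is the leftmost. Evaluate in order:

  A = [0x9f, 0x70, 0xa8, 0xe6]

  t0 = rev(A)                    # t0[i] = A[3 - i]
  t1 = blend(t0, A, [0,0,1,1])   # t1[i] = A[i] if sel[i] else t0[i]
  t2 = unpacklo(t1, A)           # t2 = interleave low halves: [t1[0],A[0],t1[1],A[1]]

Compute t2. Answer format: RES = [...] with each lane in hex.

→ t0 |e6|a8|70|9f|
→ t1 |e6|a8|a8|e6|
→ t2 |e6|9f|a8|70|

RES = [ 0xe6  0x9f  0xa8  0x70 ]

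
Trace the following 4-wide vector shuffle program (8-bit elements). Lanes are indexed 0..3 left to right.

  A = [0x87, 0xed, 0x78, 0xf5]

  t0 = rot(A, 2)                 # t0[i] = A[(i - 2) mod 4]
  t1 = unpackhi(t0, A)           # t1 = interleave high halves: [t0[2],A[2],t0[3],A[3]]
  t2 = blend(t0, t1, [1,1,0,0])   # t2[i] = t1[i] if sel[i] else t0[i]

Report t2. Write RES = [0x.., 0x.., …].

RES = [ 0x87  0x78  0x87  0xed ]

t0 = [0x78, 0xf5, 0x87, 0xed]
t1 = [0x87, 0x78, 0xed, 0xf5]
t2 = [0x87, 0x78, 0x87, 0xed]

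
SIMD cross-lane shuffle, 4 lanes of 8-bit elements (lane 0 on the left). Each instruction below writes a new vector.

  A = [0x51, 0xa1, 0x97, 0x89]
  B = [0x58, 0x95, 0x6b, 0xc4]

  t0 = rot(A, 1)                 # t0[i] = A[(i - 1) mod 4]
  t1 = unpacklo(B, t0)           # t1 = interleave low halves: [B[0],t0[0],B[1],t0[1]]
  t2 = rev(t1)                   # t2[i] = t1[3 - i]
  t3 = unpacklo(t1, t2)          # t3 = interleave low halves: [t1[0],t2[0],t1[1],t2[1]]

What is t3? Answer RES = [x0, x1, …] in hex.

  t0: 89 51 a1 97
  t1: 58 89 95 51
  t2: 51 95 89 58
  t3: 58 51 89 95

RES = [ 0x58  0x51  0x89  0x95 ]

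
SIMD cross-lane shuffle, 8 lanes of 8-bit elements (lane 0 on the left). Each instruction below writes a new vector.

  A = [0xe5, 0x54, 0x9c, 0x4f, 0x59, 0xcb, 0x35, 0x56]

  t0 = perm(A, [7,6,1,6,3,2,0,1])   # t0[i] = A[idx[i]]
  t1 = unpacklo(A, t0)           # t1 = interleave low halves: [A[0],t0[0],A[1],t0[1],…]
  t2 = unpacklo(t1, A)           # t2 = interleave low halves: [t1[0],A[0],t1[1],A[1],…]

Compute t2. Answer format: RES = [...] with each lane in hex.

→ t0 |56|35|54|35|4f|9c|e5|54|
→ t1 |e5|56|54|35|9c|54|4f|35|
→ t2 |e5|e5|56|54|54|9c|35|4f|

RES = [ 0xe5  0xe5  0x56  0x54  0x54  0x9c  0x35  0x4f ]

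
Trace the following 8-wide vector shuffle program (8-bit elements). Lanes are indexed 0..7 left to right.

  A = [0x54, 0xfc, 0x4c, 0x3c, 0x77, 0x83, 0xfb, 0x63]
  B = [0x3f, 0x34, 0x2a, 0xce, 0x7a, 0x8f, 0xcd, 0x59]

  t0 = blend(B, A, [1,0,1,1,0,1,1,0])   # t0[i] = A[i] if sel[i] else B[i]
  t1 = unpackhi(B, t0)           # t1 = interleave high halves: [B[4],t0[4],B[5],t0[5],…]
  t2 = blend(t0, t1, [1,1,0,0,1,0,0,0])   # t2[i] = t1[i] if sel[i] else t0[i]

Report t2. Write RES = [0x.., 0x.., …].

→ t0 |54|34|4c|3c|7a|83|fb|59|
→ t1 |7a|7a|8f|83|cd|fb|59|59|
→ t2 |7a|7a|4c|3c|cd|83|fb|59|

RES = [ 0x7a  0x7a  0x4c  0x3c  0xcd  0x83  0xfb  0x59 ]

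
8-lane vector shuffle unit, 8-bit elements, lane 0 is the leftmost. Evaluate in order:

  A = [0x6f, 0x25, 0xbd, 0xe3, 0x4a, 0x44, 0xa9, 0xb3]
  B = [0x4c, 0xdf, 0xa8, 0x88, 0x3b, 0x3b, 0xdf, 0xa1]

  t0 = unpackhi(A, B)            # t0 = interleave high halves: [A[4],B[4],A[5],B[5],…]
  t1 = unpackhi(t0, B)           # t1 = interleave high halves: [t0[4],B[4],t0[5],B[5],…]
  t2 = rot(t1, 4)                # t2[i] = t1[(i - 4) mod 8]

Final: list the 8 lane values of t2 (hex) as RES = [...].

RES = [ 0xb3  0xdf  0xa1  0xa1  0xa9  0x3b  0xdf  0x3b ]

  t0: 4a 3b 44 3b a9 df b3 a1
  t1: a9 3b df 3b b3 df a1 a1
  t2: b3 df a1 a1 a9 3b df 3b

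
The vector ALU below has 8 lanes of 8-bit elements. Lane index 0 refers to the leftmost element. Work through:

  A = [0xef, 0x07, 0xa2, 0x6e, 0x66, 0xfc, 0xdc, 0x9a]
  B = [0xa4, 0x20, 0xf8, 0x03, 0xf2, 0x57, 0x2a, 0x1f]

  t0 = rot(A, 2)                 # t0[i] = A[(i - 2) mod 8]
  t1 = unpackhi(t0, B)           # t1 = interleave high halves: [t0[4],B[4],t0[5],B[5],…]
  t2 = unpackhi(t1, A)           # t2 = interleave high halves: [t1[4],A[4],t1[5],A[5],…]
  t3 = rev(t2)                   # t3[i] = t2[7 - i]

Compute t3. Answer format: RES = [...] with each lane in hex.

t0 = [0xdc, 0x9a, 0xef, 0x07, 0xa2, 0x6e, 0x66, 0xfc]
t1 = [0xa2, 0xf2, 0x6e, 0x57, 0x66, 0x2a, 0xfc, 0x1f]
t2 = [0x66, 0x66, 0x2a, 0xfc, 0xfc, 0xdc, 0x1f, 0x9a]
t3 = [0x9a, 0x1f, 0xdc, 0xfc, 0xfc, 0x2a, 0x66, 0x66]

RES = [0x9a, 0x1f, 0xdc, 0xfc, 0xfc, 0x2a, 0x66, 0x66]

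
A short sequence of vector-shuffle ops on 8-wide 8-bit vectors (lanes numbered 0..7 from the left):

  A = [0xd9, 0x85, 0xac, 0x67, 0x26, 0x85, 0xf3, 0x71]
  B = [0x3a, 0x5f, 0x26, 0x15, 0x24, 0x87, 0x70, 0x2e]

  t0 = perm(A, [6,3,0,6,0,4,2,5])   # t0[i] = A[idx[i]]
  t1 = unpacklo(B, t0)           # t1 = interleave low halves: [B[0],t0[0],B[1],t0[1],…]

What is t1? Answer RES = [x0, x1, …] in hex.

RES = [0x3a, 0xf3, 0x5f, 0x67, 0x26, 0xd9, 0x15, 0xf3]

t0 = [0xf3, 0x67, 0xd9, 0xf3, 0xd9, 0x26, 0xac, 0x85]
t1 = [0x3a, 0xf3, 0x5f, 0x67, 0x26, 0xd9, 0x15, 0xf3]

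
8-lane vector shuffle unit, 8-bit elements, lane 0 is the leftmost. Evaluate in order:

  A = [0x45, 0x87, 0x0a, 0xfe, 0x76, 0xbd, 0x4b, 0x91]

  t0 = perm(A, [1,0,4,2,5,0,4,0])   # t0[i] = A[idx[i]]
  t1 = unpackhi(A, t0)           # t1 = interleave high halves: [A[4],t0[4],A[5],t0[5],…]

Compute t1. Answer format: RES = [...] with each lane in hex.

→ t0 |87|45|76|0a|bd|45|76|45|
→ t1 |76|bd|bd|45|4b|76|91|45|

RES = [ 0x76  0xbd  0xbd  0x45  0x4b  0x76  0x91  0x45 ]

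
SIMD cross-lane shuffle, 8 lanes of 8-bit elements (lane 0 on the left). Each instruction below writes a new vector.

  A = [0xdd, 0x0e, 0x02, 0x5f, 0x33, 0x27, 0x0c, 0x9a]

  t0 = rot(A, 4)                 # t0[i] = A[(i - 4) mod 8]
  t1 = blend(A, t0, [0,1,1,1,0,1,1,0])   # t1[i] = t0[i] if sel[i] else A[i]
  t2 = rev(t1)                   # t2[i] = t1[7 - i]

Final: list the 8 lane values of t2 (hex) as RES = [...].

RES = [0x9a, 0x02, 0x0e, 0x33, 0x9a, 0x0c, 0x27, 0xdd]

  t0: 33 27 0c 9a dd 0e 02 5f
  t1: dd 27 0c 9a 33 0e 02 9a
  t2: 9a 02 0e 33 9a 0c 27 dd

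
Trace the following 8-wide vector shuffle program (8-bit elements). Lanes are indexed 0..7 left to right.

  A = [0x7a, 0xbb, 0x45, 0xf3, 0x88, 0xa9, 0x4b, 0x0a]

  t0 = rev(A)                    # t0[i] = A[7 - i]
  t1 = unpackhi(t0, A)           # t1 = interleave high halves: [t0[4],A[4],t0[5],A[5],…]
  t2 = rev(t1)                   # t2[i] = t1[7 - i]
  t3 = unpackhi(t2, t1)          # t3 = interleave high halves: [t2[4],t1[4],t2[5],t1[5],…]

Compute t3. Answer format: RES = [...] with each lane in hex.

RES = [0xa9, 0xbb, 0x45, 0x4b, 0x88, 0x7a, 0xf3, 0x0a]

  t0: 0a 4b a9 88 f3 45 bb 7a
  t1: f3 88 45 a9 bb 4b 7a 0a
  t2: 0a 7a 4b bb a9 45 88 f3
  t3: a9 bb 45 4b 88 7a f3 0a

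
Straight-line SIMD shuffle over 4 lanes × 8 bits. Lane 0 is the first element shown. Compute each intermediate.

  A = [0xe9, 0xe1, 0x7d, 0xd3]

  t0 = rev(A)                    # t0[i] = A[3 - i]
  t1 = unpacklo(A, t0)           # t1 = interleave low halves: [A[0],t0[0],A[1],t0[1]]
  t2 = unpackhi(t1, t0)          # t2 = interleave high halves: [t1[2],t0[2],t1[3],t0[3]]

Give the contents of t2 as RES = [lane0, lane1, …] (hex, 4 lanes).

RES = [0xe1, 0xe1, 0x7d, 0xe9]

t0 = [0xd3, 0x7d, 0xe1, 0xe9]
t1 = [0xe9, 0xd3, 0xe1, 0x7d]
t2 = [0xe1, 0xe1, 0x7d, 0xe9]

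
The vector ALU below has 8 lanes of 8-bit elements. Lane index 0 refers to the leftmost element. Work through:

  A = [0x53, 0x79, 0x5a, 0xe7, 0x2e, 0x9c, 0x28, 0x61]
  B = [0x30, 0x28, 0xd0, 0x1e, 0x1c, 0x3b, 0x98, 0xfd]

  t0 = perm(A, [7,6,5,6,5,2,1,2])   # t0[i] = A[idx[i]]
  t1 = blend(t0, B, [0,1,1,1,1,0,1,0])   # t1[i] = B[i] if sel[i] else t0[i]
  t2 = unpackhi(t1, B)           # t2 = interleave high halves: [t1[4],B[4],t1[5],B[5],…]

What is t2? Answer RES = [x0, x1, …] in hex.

RES = [0x1c, 0x1c, 0x5a, 0x3b, 0x98, 0x98, 0x5a, 0xfd]

t0 = [0x61, 0x28, 0x9c, 0x28, 0x9c, 0x5a, 0x79, 0x5a]
t1 = [0x61, 0x28, 0xd0, 0x1e, 0x1c, 0x5a, 0x98, 0x5a]
t2 = [0x1c, 0x1c, 0x5a, 0x3b, 0x98, 0x98, 0x5a, 0xfd]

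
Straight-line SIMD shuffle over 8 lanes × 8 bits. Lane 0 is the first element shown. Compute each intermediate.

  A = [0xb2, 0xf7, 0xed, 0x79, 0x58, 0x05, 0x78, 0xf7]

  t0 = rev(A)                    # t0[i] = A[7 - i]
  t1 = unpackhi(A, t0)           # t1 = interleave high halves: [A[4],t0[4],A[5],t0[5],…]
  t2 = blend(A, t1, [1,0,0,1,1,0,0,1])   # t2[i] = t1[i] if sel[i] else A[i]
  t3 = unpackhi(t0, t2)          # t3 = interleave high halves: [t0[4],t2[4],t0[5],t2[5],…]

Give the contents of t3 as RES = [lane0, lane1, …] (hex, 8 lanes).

RES = [0x79, 0x78, 0xed, 0x05, 0xf7, 0x78, 0xb2, 0xb2]

→ t0 |f7|78|05|58|79|ed|f7|b2|
→ t1 |58|79|05|ed|78|f7|f7|b2|
→ t2 |58|f7|ed|ed|78|05|78|b2|
→ t3 |79|78|ed|05|f7|78|b2|b2|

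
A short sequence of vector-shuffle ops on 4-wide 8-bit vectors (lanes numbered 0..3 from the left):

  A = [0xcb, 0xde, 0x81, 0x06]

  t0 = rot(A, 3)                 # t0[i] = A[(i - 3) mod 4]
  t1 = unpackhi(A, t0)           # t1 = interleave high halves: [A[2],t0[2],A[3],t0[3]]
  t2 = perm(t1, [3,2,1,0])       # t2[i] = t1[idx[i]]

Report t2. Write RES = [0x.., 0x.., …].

t0 = [0xde, 0x81, 0x06, 0xcb]
t1 = [0x81, 0x06, 0x06, 0xcb]
t2 = [0xcb, 0x06, 0x06, 0x81]

RES = [ 0xcb  0x06  0x06  0x81 ]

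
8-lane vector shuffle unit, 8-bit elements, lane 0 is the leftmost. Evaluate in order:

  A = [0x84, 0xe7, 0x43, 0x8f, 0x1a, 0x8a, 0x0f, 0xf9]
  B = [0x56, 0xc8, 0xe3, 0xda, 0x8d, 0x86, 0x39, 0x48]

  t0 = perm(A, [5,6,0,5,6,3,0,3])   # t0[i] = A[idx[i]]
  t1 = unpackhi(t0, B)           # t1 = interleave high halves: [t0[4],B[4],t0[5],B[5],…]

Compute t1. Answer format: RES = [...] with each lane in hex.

RES = [0x0f, 0x8d, 0x8f, 0x86, 0x84, 0x39, 0x8f, 0x48]

  t0: 8a 0f 84 8a 0f 8f 84 8f
  t1: 0f 8d 8f 86 84 39 8f 48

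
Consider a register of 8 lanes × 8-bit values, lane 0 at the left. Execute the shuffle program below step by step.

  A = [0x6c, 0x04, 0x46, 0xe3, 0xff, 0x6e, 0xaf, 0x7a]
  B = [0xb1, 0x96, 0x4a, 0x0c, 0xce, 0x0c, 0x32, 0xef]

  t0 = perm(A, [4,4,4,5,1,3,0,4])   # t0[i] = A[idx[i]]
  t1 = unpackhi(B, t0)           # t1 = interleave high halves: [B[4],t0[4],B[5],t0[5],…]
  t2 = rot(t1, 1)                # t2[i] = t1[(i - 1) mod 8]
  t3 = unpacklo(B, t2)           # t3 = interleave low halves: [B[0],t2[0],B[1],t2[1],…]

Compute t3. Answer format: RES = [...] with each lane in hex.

  t0: ff ff ff 6e 04 e3 6c ff
  t1: ce 04 0c e3 32 6c ef ff
  t2: ff ce 04 0c e3 32 6c ef
  t3: b1 ff 96 ce 4a 04 0c 0c

RES = [0xb1, 0xff, 0x96, 0xce, 0x4a, 0x04, 0x0c, 0x0c]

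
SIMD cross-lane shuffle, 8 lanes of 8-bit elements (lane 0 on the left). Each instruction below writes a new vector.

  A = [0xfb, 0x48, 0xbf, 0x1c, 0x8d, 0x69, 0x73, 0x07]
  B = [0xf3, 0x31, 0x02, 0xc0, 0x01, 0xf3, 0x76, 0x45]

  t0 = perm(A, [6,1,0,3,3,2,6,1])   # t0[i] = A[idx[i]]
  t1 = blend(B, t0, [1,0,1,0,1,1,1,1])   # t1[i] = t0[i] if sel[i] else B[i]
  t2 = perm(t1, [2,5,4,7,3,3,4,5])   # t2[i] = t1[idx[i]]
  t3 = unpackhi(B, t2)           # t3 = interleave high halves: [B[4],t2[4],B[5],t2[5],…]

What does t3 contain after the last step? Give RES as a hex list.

RES = [0x01, 0xc0, 0xf3, 0xc0, 0x76, 0x1c, 0x45, 0xbf]

  t0: 73 48 fb 1c 1c bf 73 48
  t1: 73 31 fb c0 1c bf 73 48
  t2: fb bf 1c 48 c0 c0 1c bf
  t3: 01 c0 f3 c0 76 1c 45 bf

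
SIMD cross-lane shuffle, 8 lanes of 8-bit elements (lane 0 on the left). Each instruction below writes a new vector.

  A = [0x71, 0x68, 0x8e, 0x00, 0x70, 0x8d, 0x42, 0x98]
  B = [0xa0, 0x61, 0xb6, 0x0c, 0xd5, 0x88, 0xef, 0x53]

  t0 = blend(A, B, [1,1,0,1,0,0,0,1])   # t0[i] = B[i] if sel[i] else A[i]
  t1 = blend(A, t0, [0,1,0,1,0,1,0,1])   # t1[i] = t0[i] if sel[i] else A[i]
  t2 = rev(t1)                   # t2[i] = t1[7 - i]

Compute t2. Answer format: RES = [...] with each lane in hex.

t0 = [0xa0, 0x61, 0x8e, 0x0c, 0x70, 0x8d, 0x42, 0x53]
t1 = [0x71, 0x61, 0x8e, 0x0c, 0x70, 0x8d, 0x42, 0x53]
t2 = [0x53, 0x42, 0x8d, 0x70, 0x0c, 0x8e, 0x61, 0x71]

RES = [ 0x53  0x42  0x8d  0x70  0x0c  0x8e  0x61  0x71 ]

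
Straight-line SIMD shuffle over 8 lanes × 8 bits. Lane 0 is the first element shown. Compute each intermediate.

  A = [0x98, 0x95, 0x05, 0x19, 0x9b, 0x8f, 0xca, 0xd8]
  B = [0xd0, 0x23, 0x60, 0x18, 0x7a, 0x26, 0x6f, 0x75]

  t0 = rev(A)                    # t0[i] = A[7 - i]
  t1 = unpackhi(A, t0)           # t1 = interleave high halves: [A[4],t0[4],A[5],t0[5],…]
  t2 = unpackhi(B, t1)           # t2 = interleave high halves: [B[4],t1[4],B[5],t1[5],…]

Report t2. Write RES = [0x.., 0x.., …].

RES = [ 0x7a  0xca  0x26  0x95  0x6f  0xd8  0x75  0x98 ]

→ t0 |d8|ca|8f|9b|19|05|95|98|
→ t1 |9b|19|8f|05|ca|95|d8|98|
→ t2 |7a|ca|26|95|6f|d8|75|98|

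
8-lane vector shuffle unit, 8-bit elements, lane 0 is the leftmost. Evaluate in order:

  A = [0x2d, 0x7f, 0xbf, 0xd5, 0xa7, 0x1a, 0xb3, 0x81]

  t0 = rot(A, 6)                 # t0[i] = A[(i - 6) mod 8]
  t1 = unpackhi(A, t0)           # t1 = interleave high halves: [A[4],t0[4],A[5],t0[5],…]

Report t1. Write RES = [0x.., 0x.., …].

→ t0 |bf|d5|a7|1a|b3|81|2d|7f|
→ t1 |a7|b3|1a|81|b3|2d|81|7f|

RES = [0xa7, 0xb3, 0x1a, 0x81, 0xb3, 0x2d, 0x81, 0x7f]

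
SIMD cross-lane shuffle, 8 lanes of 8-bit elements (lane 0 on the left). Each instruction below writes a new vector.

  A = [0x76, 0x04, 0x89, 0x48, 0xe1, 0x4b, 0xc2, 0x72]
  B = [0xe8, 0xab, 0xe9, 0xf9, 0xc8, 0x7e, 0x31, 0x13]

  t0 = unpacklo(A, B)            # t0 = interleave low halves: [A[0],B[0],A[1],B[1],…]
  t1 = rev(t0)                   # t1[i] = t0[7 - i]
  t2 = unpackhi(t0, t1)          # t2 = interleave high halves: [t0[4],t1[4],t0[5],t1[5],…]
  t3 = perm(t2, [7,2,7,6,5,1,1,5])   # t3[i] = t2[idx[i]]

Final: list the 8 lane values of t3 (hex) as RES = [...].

RES = [0x76, 0xe9, 0x76, 0xf9, 0xe8, 0xab, 0xab, 0xe8]

→ t0 |76|e8|04|ab|89|e9|48|f9|
→ t1 |f9|48|e9|89|ab|04|e8|76|
→ t2 |89|ab|e9|04|48|e8|f9|76|
→ t3 |76|e9|76|f9|e8|ab|ab|e8|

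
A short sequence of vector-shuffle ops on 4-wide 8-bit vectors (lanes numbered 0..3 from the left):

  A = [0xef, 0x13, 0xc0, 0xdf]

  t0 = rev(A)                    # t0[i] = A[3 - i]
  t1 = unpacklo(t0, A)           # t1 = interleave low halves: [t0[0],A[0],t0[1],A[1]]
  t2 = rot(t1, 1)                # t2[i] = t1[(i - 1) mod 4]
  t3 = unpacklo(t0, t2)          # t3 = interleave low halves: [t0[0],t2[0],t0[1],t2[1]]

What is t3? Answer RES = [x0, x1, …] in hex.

t0 = [0xdf, 0xc0, 0x13, 0xef]
t1 = [0xdf, 0xef, 0xc0, 0x13]
t2 = [0x13, 0xdf, 0xef, 0xc0]
t3 = [0xdf, 0x13, 0xc0, 0xdf]

RES = [ 0xdf  0x13  0xc0  0xdf ]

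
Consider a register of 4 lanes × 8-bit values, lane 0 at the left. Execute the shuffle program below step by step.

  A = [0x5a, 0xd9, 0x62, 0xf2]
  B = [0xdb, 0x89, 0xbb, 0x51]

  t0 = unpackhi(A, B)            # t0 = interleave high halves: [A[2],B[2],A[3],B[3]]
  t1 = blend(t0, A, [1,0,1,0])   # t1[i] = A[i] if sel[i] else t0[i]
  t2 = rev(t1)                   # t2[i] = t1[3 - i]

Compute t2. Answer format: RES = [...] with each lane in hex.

RES = [0x51, 0x62, 0xbb, 0x5a]

  t0: 62 bb f2 51
  t1: 5a bb 62 51
  t2: 51 62 bb 5a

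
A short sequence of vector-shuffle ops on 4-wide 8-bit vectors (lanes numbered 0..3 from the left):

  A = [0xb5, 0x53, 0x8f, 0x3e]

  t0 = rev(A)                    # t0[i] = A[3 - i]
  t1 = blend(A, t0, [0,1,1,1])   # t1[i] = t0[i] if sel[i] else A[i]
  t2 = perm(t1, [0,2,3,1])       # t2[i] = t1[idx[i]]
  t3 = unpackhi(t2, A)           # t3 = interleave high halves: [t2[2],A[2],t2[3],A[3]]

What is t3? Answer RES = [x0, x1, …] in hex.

RES = [ 0xb5  0x8f  0x8f  0x3e ]

→ t0 |3e|8f|53|b5|
→ t1 |b5|8f|53|b5|
→ t2 |b5|53|b5|8f|
→ t3 |b5|8f|8f|3e|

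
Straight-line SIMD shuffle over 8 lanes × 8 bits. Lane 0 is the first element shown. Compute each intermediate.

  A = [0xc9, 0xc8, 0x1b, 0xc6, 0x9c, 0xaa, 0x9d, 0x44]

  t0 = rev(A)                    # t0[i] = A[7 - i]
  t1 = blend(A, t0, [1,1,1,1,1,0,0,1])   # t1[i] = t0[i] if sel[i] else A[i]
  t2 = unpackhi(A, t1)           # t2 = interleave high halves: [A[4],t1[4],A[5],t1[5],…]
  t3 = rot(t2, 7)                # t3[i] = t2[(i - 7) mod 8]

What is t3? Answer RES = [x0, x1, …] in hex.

RES = [0xc6, 0xaa, 0xaa, 0x9d, 0x9d, 0x44, 0xc9, 0x9c]

  t0: 44 9d aa 9c c6 1b c8 c9
  t1: 44 9d aa 9c c6 aa 9d c9
  t2: 9c c6 aa aa 9d 9d 44 c9
  t3: c6 aa aa 9d 9d 44 c9 9c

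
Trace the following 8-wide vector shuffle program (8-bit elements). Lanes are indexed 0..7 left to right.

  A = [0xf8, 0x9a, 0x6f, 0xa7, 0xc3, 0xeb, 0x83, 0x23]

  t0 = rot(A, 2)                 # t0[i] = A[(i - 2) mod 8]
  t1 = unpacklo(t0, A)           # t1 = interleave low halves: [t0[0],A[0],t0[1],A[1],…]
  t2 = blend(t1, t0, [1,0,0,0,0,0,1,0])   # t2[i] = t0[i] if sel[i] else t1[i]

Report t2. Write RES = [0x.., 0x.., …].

→ t0 |83|23|f8|9a|6f|a7|c3|eb|
→ t1 |83|f8|23|9a|f8|6f|9a|a7|
→ t2 |83|f8|23|9a|f8|6f|c3|a7|

RES = [ 0x83  0xf8  0x23  0x9a  0xf8  0x6f  0xc3  0xa7 ]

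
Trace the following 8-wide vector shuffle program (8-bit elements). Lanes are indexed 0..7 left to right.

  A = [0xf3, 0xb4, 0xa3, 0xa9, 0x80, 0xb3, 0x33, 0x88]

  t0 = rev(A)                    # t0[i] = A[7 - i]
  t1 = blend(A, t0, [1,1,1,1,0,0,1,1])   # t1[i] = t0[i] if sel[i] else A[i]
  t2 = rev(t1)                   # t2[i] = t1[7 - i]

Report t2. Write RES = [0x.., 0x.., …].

RES = [ 0xf3  0xb4  0xb3  0x80  0x80  0xb3  0x33  0x88 ]

t0 = [0x88, 0x33, 0xb3, 0x80, 0xa9, 0xa3, 0xb4, 0xf3]
t1 = [0x88, 0x33, 0xb3, 0x80, 0x80, 0xb3, 0xb4, 0xf3]
t2 = [0xf3, 0xb4, 0xb3, 0x80, 0x80, 0xb3, 0x33, 0x88]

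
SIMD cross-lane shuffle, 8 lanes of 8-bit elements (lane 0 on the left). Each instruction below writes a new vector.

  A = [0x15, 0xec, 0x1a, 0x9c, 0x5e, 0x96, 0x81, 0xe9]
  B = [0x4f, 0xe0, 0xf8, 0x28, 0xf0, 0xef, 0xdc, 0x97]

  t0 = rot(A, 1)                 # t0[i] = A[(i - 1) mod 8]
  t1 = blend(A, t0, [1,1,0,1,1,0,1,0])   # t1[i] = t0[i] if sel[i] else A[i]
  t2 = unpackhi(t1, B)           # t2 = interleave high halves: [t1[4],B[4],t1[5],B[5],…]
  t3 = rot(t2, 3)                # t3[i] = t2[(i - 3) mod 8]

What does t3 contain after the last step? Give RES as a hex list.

t0 = [0xe9, 0x15, 0xec, 0x1a, 0x9c, 0x5e, 0x96, 0x81]
t1 = [0xe9, 0x15, 0x1a, 0x1a, 0x9c, 0x96, 0x96, 0xe9]
t2 = [0x9c, 0xf0, 0x96, 0xef, 0x96, 0xdc, 0xe9, 0x97]
t3 = [0xdc, 0xe9, 0x97, 0x9c, 0xf0, 0x96, 0xef, 0x96]

RES = [ 0xdc  0xe9  0x97  0x9c  0xf0  0x96  0xef  0x96 ]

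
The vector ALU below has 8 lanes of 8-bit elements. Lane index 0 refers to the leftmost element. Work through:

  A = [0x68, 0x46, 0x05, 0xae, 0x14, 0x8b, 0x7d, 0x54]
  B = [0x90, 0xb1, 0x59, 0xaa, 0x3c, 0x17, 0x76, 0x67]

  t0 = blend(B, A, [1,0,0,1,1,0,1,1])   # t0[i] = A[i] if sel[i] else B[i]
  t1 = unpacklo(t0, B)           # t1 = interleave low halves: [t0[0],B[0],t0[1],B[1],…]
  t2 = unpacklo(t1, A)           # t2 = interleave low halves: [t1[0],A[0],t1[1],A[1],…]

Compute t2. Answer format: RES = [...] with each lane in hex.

  t0: 68 b1 59 ae 14 17 7d 54
  t1: 68 90 b1 b1 59 59 ae aa
  t2: 68 68 90 46 b1 05 b1 ae

RES = [ 0x68  0x68  0x90  0x46  0xb1  0x05  0xb1  0xae ]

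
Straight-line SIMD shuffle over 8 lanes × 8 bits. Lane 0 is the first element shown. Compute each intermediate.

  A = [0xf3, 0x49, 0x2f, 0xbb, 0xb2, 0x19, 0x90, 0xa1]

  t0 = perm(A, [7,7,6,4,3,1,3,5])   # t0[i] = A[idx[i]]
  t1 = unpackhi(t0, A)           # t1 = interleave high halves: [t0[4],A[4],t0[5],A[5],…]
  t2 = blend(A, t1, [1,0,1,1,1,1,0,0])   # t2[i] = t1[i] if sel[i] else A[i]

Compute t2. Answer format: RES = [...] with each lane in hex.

RES = [ 0xbb  0x49  0x49  0x19  0xbb  0x90  0x90  0xa1 ]

  t0: a1 a1 90 b2 bb 49 bb 19
  t1: bb b2 49 19 bb 90 19 a1
  t2: bb 49 49 19 bb 90 90 a1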